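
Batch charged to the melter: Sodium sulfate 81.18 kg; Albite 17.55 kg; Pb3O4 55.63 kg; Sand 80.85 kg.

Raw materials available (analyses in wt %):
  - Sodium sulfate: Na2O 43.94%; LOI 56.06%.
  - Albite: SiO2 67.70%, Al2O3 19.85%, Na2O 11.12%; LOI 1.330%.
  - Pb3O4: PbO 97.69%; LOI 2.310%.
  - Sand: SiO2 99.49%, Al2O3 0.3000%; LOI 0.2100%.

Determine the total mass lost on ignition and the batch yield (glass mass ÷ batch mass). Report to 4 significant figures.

LOI loss = 47.20 kg; glass = 188.0 kg; yield = 79.93%

In-progress results are shown rounded off to 4 significant figures when written out; the working math carries exact precision throughout; a single rounding yields every reported result — all derived quantities, including LOI, the yield, glass mass, four oxide percentages, the totals, are carried from the batch weights for 188.0 kg of glass in full precision as set out in either problem or answer.
Each material's LOI contribution:
  Sodium sulfate: 81.18 × 0.5606 = 45.51 kg
  Albite: 17.55 × 0.01330 = 0.2334 kg
  Pb3O4: 55.63 × 0.02310 = 1.285 kg
  Sand: 80.85 × 0.002100 = 0.1698 kg
Total LOI = 47.20 kg
Glass = batch − LOI = 235.2 − 47.20 = 188.0 kg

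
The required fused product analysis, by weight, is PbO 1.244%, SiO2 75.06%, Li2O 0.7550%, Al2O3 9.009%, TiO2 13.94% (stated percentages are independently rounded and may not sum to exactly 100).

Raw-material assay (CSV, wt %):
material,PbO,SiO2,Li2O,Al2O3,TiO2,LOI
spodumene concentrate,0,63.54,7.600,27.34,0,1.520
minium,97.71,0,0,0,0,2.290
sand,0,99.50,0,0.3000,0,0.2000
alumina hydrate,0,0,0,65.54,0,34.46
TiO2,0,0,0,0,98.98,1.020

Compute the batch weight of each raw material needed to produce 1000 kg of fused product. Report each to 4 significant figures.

The working math holds full float precision from start to finish. In-progress results are shown rounded to 4 significant figures within the worked lines; every reported result takes just one rounding. The derived quantities (LOI, glass mass, yield, totals, the five compositions) are re-derived in exact precision starting from the weights per 1000 kg of glass, as quoted within question or answer.
Target oxide masses per 1000 kg fused product:
  PbO: 1.244% × 1000 = 12.44 kg
  SiO2: 75.06% × 1000 = 750.6 kg
  Li2O: 0.7550% × 1000 = 7.550 kg
  Al2O3: 9.009% × 1000 = 90.09 kg
  TiO2: 13.94% × 1000 = 139.4 kg
A balance pass over the oxides, given the weights on record, per the basis as stated (sums match the target masses modulo rounding of the values):
  PbO: 12.73·0.9771 = 12.44 kg (target 12.44 kg)
  SiO2: 99.34·0.6354 + 690.9·0.9950 = 750.6 kg (target 750.6 kg)
  Li2O: 99.34·0.07600 = 7.550 kg (target 7.550 kg)
  Al2O3: 99.34·0.2734 + 690.9·0.003000 + 92.85·0.6554 = 90.09 kg (target 90.09 kg)
  TiO2: 140.8·0.9898 = 139.4 kg (target 139.4 kg)
Glass-mass bookkeeping: Σ batch − LOI loss = 1000 kg (the targets, summed, come to 1000 kg; stated basis 1000 kg — rounding explains the deltas).
Total batch = Σ batch = 1037 kg; Σ batch·LOI gives LOI loss = 36.62 kg; as yield: glass ÷ batch → 96.47%.

Batch per 1000 kg fused product:
  spodumene concentrate: 99.34 kg
  minium: 12.73 kg
  sand: 690.9 kg
  alumina hydrate: 92.85 kg
  TiO2: 140.8 kg
Total batch = 1037 kg; LOI loss = 36.62 kg; yield = 96.47%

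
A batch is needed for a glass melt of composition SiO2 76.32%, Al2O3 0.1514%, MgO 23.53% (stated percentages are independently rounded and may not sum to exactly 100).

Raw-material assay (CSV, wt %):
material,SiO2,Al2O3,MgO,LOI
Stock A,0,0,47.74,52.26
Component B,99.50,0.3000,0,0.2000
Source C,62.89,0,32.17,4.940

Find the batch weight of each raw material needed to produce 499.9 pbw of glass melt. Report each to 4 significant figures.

Batch per 499.9 pbw glass melt:
  Stock A: 106.6 pbw
  Component B: 252.3 pbw
  Source C: 207.5 pbw
Total batch = 566.4 pbw; LOI loss = 66.46 pbw; yield = 88.27%

Full precision is carried in all steps. Values along the way are displayed, with 4-significant-digit rounding, as written; each reported number includes exactly one rounding — the derived quantities, including totals, glass mass, the three compositions, the yield, LOI, are recomputed starting from the weights on 499.9 pbw of glass in full float precision, as they appear in problem or answer.
Target oxide masses per 499.9 pbw glass melt:
  SiO2: 76.32% × 499.9 = 381.5 pbw
  Al2O3: 0.1514% × 499.9 = 0.7568 pbw
  MgO: 23.53% × 499.9 = 117.6 pbw
Sums-versus-targets review working from each reported weight, against the basis in use (oxide sums agree with the targets modulo rounding of the values):
  SiO2: 252.3·0.9950 + 207.5·0.6289 = 381.5 pbw (target 381.5 pbw)
  Al2O3: 252.3·0.003000 = 0.7569 pbw (target 0.7568 pbw)
  MgO: 106.6·0.4774 + 207.5·0.3217 = 117.6 pbw (target 117.6 pbw)
The glass-mass cross-check: net batch after ignition = 499.9 pbw (oxide target masses add up to 499.9 pbw; with the basis standing at 499.9 pbw — differing by rounding only).
Total batch = Σ batch = 566.4 pbw; Σ batch·LOI gives LOI loss = 66.46 pbw; as yield: glass ÷ batch → 88.27%.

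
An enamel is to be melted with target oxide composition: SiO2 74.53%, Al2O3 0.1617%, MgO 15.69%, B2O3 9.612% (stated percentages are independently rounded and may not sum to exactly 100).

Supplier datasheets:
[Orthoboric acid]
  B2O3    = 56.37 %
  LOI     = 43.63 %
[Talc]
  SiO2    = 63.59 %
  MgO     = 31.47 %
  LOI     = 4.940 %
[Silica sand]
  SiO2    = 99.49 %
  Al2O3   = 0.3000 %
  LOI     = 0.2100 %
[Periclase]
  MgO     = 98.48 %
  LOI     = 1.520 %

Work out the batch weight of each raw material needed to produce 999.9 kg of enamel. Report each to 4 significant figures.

All internal work keeps exact precision through the solve — intermediates appear rounded to four significant digits in the working; every reported value receives exactly one rounding — derived quantities are carried at full precision (ignition loss, yield, the totals, net glass mass, four oxide percentages) starting from the weights per 999.9 kg of glass as set out in the problem or the answer.
Target oxide masses per 999.9 kg enamel:
  SiO2: 74.53% × 999.9 = 745.2 kg
  Al2O3: 0.1617% × 999.9 = 1.617 kg
  MgO: 15.69% × 999.9 = 156.9 kg
  B2O3: 9.612% × 999.9 = 96.11 kg
Verifying the oxide balance using the reported weights, relative to the basis at hand (oxide sums agree with the targets net of answer rounding effects):
  SiO2: 328.7·0.6359 + 538.9·0.9949 = 745.2 kg (target 745.2 kg)
  Al2O3: 538.9·0.003000 = 1.617 kg (target 1.617 kg)
  MgO: 328.7·0.3147 + 54.26·0.9848 = 156.9 kg (target 156.9 kg)
  B2O3: 170.5·0.5637 = 96.11 kg (target 96.11 kg)
Glass mass check: whole batch net of LOI = 999.8 kg (summing oxide targets gives 999.8 kg; stated basis 999.9 kg — a pure rounding effect).
Batch total: Σ batch = 1092 kg; ignition loss, Σ(batch × LOI) = 92.58 kg; yield, glass over the total, = 91.52%.

Batch per 999.9 kg enamel:
  Orthoboric acid: 170.5 kg
  Talc: 328.7 kg
  Silica sand: 538.9 kg
  Periclase: 54.26 kg
Total batch = 1092 kg; LOI loss = 92.58 kg; yield = 91.52%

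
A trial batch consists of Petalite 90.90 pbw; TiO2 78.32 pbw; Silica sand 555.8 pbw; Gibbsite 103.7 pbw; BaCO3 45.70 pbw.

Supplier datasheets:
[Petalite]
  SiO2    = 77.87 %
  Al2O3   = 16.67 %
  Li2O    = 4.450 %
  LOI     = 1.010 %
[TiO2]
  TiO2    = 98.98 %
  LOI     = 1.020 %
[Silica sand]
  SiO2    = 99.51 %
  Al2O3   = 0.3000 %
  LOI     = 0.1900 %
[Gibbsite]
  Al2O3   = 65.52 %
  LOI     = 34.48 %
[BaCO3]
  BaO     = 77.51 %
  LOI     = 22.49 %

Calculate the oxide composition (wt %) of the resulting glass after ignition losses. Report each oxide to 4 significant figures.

Glass mass = 825.6 pbw (batch 874.4 − LOI 48.81).
Composition: TiO2 9.390%, SiO2 75.56%, Al2O3 10.27%, BaO 4.290%, Li2O 0.4899%

The working math runs at full float precision all the way through; working values appear, rounded to four significant digits, across the worked steps. Every reported value includes exactly one rounding; all derived quantities, including five oxide percentages, the totals, LOI, the yield, glass mass, are re-derived using the weight values for 825.6 pbw of glass at exact precision exactly as shown in the problem or answer text.
What the batch supplies per oxide:
  TiO2: 78.32·0.9898 = 77.52 pbw
  SiO2: 90.90·0.7787 + 555.8·0.9951 = 623.9 pbw
  Al2O3: 90.90·0.1667 + 555.8·0.003000 + 103.7·0.6552 = 84.76 pbw
  BaO: 45.70·0.7751 = 35.42 pbw
  Li2O: 90.90·0.04450 = 4.045 pbw
LOI: 90.90·0.01010 + 78.32·0.01020 + 555.8·0.001900 + 103.7·0.3448 + 45.70·0.2249 = 48.81 pbw
Resulting glass, batch − LOI: 874.4 − 48.81 = 825.6 pbw (= Σ oxide masses)
oxide / glass × 100 gives the wt %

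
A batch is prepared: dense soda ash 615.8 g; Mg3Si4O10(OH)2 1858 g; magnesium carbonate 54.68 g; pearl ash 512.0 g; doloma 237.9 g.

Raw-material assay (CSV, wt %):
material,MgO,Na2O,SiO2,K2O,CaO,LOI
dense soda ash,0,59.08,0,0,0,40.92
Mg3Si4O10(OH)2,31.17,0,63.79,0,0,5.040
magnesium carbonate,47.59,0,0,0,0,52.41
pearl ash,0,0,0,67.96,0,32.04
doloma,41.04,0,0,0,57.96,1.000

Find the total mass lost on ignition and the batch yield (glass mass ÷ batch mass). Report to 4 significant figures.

Every computation runs at exact precision end to end — mid-chain values are shown with 4-significant-figure rounding in the working — each reported figure sees exactly one rounding; derived quantities, including five oxide percentages, net glass mass, ignition loss, the yield, the totals, are recomputed using the weight values at 2738 g of glass in full precision, as written in the problem or the answer.
Per-material ignition loss:
  dense soda ash: 615.8 × 0.4092 = 252.0 g
  Mg3Si4O10(OH)2: 1858 × 0.05040 = 93.64 g
  magnesium carbonate: 54.68 × 0.5241 = 28.66 g
  pearl ash: 512.0 × 0.3204 = 164.0 g
  doloma: 237.9 × 0.01000 = 2.379 g
Total LOI = 540.7 g
Glass = batch − LOI = 3278 − 540.7 = 2738 g

LOI loss = 540.7 g; glass = 2738 g; yield = 83.51%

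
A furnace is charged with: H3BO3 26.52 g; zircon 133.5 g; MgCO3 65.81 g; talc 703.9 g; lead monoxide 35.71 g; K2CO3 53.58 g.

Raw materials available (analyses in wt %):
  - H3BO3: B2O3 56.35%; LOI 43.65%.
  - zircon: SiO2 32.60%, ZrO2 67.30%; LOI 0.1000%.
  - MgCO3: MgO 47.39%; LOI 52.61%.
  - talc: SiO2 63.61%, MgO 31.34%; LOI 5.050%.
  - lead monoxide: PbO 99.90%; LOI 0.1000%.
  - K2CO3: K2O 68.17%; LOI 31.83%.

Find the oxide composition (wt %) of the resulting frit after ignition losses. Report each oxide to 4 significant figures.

Glass mass = 920.1 g (batch 1019 − LOI 98.97).
Composition: SiO2 53.40%, ZrO2 9.765%, MgO 27.37%, PbO 3.877%, B2O3 1.624%, K2O 3.970%

Intermediates appear rounded to four significant figures in the printout — the whole derivation carries full precision at all times — exactly one rounding goes into every reported value. The derived quantities (ignition loss, six oxide percentages, glass mass, the yield, the totals) are recomputed from the batch weights at 920.1 g of glass at full float precision as set out in the problem or answer text.
Oxide masses out of the charge:
  SiO2: 133.5·0.3260 + 703.9·0.6361 = 491.3 g
  ZrO2: 133.5·0.6730 = 89.85 g
  MgO: 65.81·0.4739 + 703.9·0.3134 = 251.8 g
  PbO: 35.71·0.9990 = 35.67 g
  B2O3: 26.52·0.5635 = 14.94 g
  K2O: 53.58·0.6817 = 36.53 g
LOI: 26.52·0.4365 + 133.5·0.001000 + 65.81·0.5261 + 703.9·0.05050 + 35.71·0.001000 + 53.58·0.3183 = 98.97 g
batch − LOI leaves glass = 1019 − 98.97 = 920.1 g (consistent with Σ oxide mass)
each wt % is 100 × oxide ÷ glass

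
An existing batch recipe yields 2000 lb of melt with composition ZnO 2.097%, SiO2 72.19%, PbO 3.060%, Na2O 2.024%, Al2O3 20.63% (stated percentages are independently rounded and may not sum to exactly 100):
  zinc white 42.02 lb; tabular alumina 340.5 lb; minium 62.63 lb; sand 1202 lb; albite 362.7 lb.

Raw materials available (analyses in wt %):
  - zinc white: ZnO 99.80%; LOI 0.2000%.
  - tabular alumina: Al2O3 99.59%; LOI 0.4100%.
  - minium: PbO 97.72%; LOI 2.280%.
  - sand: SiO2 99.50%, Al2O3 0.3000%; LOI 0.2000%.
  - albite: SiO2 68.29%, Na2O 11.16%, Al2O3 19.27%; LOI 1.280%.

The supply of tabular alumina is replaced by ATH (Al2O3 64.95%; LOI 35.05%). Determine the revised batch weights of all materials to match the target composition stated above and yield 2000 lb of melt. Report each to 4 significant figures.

Revised batch per 2000 lb melt:
  zinc white: 42.02 lb
  ATH: 522.1 lb
  minium: 62.63 lb
  sand: 1202 lb
  albite: 362.7 lb
Total batch = 2191 lb; LOI loss = 191.6 lb

Intermediates are printed, rounded to 4 significant figures, on the page. All arithmetic keeps full precision all the way through. Each reported figure is rounded once only; all derived quantities (totals, five oxide percentages, glass mass, ignition loss, yield) are computed starting from the weights for 2000 lb of glass at exact precision exactly as shown in the problem or the answer.
Oxide-by-oxide targets in 2000 lb melt:
  ZnO: 2.097% × 2000 = 41.94 lb
  SiO2: 72.19% × 2000 = 1444 lb
  PbO: 3.060% × 2000 = 61.20 lb
  Na2O: 2.024% × 2000 = 40.48 lb
  Al2O3: 20.63% × 2000 = 412.6 lb
Balance tally, oxide-wise, using the reported weights, per the basis as stated (every target is met by its sum exact up to rounding of places):
  ZnO: 42.02·0.9980 = 41.94 lb (target 41.94 lb)
  SiO2: 1202·0.9950 + 362.7·0.6829 = 1444 lb (target 1444 lb)
  PbO: 62.63·0.9772 = 61.20 lb (target 61.20 lb)
  Na2O: 362.7·0.1116 = 40.48 lb (target 40.48 lb)
  Al2O3: 522.1·0.6495 + 1202·0.003000 + 362.7·0.1927 = 412.6 lb (target 412.6 lb)
Glass-mass sanity pass: total batch − LOI = 2000 lb (summing oxide targets gives 2000 lb; versus the stated basis of 2000 lb — a pure rounding effect).
Total batch = Σ batch = 2191 lb; LOI loss = Σ batch·LOI = 191.6 lb; the yield ratio, glass ÷ batch: 91.26%.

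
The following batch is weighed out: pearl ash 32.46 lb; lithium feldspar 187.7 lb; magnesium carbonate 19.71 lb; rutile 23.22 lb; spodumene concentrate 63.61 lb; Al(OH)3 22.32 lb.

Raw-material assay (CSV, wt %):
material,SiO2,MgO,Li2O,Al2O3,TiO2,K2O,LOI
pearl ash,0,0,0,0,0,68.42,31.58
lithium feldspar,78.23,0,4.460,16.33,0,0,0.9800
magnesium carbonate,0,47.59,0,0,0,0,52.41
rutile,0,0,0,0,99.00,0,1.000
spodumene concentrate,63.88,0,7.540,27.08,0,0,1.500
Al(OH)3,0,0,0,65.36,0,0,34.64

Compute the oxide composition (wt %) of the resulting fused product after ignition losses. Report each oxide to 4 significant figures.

Glass mass = 317.7 lb (batch 349.0 − LOI 31.34).
Composition: SiO2 59.01%, MgO 2.953%, Li2O 4.145%, Al2O3 19.66%, TiO2 7.236%, K2O 6.991%

Mid-chain values are printed (rounded to four significant digits) in the printout. Each numeric step runs at full precision all the way through — every reported value is rounded a single time. All derived quantities (totals, six oxide percentages, yield, glass mass, ignition loss) are rebuilt starting from the weights per 317.7 lb of glass in exact precision as quoted within the question or the answer.
Delivered oxide masses:
  SiO2: 187.7·0.7823 + 63.61·0.6388 = 187.5 lb
  MgO: 19.71·0.4759 = 9.380 lb
  Li2O: 187.7·0.04460 + 63.61·0.07540 = 13.17 lb
  Al2O3: 187.7·0.1633 + 63.61·0.2708 + 22.32·0.6536 = 62.47 lb
  TiO2: 23.22·0.9900 = 22.99 lb
  K2O: 32.46·0.6842 = 22.21 lb
LOI: 32.46·0.3158 + 187.7·0.009800 + 19.71·0.5241 + 23.22·0.01000 + 63.61·0.01500 + 22.32·0.3464 = 31.34 lb
The glass mass, total less LOI, = 349.0 − 31.34 = 317.7 lb (= the summed oxide contributions)
wt % = 100 × oxide mass / glass mass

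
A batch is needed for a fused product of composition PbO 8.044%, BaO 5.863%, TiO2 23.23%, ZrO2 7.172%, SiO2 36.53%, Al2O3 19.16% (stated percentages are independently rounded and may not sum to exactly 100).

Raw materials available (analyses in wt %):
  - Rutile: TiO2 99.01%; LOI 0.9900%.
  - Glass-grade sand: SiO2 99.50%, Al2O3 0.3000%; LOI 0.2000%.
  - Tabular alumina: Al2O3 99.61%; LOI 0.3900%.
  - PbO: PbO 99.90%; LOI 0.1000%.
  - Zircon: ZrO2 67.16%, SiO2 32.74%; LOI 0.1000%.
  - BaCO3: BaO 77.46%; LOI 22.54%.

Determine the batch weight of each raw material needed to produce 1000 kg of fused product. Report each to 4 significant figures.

Every computation runs at full precision through every step; in-progress results are shown rounded to 4 significant digits in the printout — each reported figure receives exactly one rounding; all derived quantities, which include net glass mass, totals, ignition loss, yield, the six compositions, are computed in full float precision, as set out in the question or the answer, using the weight values for 1000 kg of glass.
Target masses of each oxide per 1000 kg fused product:
  PbO: 8.044% × 1000 = 80.44 kg
  BaO: 5.863% × 1000 = 58.63 kg
  TiO2: 23.23% × 1000 = 232.3 kg
  ZrO2: 7.172% × 1000 = 71.72 kg
  SiO2: 36.53% × 1000 = 365.3 kg
  Al2O3: 19.16% × 1000 = 191.6 kg
A balance pass over the oxides, applying the batch weights above, relative to the basis at hand (sum by sum, the targets are met exact up to rounding of places):
  PbO: 80.52·0.9990 = 80.44 kg (target 80.44 kg)
  BaO: 75.69·0.7746 = 58.63 kg (target 58.63 kg)
  TiO2: 234.6·0.9901 = 232.3 kg (target 232.3 kg)
  ZrO2: 106.8·0.6716 = 71.73 kg (target 71.72 kg)
  SiO2: 332.0·0.9950 + 106.8·0.3274 = 365.3 kg (target 365.3 kg)
  Al2O3: 332.0·0.003000 + 191.4·0.9961 = 191.6 kg (target 191.6 kg)
Glass-mass bookkeeping: whole batch net of LOI = 1000 kg (targets for the oxides total 1000 kg; stated basis 1000 kg — gaps are rounding artifacts).
Batch total: Σ batch = 1021 kg; LOI loss = Σ batch·LOI = 20.98 kg; as yield: glass ÷ batch → 97.95%.

Batch per 1000 kg fused product:
  Rutile: 234.6 kg
  Glass-grade sand: 332.0 kg
  Tabular alumina: 191.4 kg
  PbO: 80.52 kg
  Zircon: 106.8 kg
  BaCO3: 75.69 kg
Total batch = 1021 kg; LOI loss = 20.98 kg; yield = 97.95%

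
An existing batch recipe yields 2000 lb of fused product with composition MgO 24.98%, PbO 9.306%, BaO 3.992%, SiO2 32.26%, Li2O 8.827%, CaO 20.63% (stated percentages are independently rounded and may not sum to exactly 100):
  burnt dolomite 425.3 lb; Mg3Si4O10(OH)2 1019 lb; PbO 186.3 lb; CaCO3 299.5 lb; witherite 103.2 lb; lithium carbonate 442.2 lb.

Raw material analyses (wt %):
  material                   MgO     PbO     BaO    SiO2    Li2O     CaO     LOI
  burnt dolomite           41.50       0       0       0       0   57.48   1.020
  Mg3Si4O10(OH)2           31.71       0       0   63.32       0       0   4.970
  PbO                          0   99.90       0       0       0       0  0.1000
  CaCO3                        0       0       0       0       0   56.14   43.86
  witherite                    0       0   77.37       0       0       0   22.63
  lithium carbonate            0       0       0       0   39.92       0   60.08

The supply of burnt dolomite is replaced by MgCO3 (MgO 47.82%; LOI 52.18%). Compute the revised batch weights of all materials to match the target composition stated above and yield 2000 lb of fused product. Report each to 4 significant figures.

The working math runs at exact precision all the way through. In-progress results appear, rounded to 4 significant digits, on the page — each reported figure is rounded a single time; derived quantities (net glass mass, the yield, the totals, LOI, six oxide percentages) are computed at full float precision from the weighed amounts on 2000 lb of glass, as set out in the question or the answer.
Target oxide masses per 2000 lb fused product:
  MgO: 24.98% × 2000 = 499.6 lb
  PbO: 9.306% × 2000 = 186.1 lb
  BaO: 3.992% × 2000 = 79.84 lb
  SiO2: 32.26% × 2000 = 645.2 lb
  Li2O: 8.827% × 2000 = 176.5 lb
  CaO: 20.63% × 2000 = 412.6 lb
A balance pass over the oxides, on the weights just shown, per the basis as stated (sum by sum, the targets are met inside rounding margins):
  MgO: 369.1·0.4782 + 1019·0.3171 = 499.6 lb (target 499.6 lb)
  PbO: 186.3·0.9990 = 186.1 lb (target 186.1 lb)
  BaO: 103.2·0.7737 = 79.85 lb (target 79.84 lb)
  SiO2: 1019·0.6332 = 645.2 lb (target 645.2 lb)
  Li2O: 442.2·0.3992 = 176.5 lb (target 176.5 lb)
  CaO: 734.9·0.5614 = 412.6 lb (target 412.6 lb)
Consistency of the glass mass: batch total minus LOI = 2000 lb (oxide target masses add up to 2000 lb; the stated basis being 2000 lb — rounding explains the deltas).
Adding the batch up: Σ batch = 2855 lb; the LOI term Σ batch·LOI equals 854.8 lb; yield, glass over the total, = 70.06%.

Revised batch per 2000 lb fused product:
  MgCO3: 369.1 lb
  Mg3Si4O10(OH)2: 1019 lb
  PbO: 186.3 lb
  CaCO3: 734.9 lb
  witherite: 103.2 lb
  lithium carbonate: 442.2 lb
Total batch = 2855 lb; LOI loss = 854.8 lb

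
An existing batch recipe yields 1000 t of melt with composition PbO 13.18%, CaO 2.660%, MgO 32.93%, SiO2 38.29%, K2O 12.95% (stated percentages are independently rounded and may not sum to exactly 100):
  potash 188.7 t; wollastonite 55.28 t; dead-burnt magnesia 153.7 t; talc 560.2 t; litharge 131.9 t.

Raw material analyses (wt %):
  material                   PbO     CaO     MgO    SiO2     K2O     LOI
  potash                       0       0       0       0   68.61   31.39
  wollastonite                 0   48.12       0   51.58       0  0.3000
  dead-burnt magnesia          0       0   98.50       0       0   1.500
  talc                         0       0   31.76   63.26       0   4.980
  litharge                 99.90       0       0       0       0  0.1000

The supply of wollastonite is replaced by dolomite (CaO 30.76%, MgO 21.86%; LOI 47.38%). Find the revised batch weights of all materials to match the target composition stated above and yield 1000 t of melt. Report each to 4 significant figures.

Revised batch per 1000 t melt:
  potash: 188.7 t
  dolomite: 86.48 t
  dead-burnt magnesia: 120.0 t
  talc: 605.3 t
  litharge: 131.9 t
Total batch = 1132 t; LOI loss = 132.3 t

The whole derivation runs at exact precision end to end. Intermediates appear with 4-significant-digit rounding at each printed step. Every reported figure includes exactly one rounding — all derived quantities, including totals, net glass mass, LOI, the yield, five oxide percentages, are computed using the weight values per 1000 t of glass at exact precision as written in either problem or answer.
Oxide-by-oxide targets in 1000 t melt:
  PbO: 13.18% × 1000 = 131.8 t
  CaO: 2.660% × 1000 = 26.60 t
  MgO: 32.93% × 1000 = 329.3 t
  SiO2: 38.29% × 1000 = 382.9 t
  K2O: 12.95% × 1000 = 129.5 t
Mass-balance tally per oxide per the reported batch figures, on the stated basis (delivered sums recover each target exact up to rounding of places):
  PbO: 131.9·0.9990 = 131.8 t (target 131.8 t)
  CaO: 86.48·0.3076 = 26.60 t (target 26.60 t)
  MgO: 86.48·0.2186 + 120.0·0.9850 + 605.3·0.3176 = 329.3 t (target 329.3 t)
  SiO2: 605.3·0.6326 = 382.9 t (target 382.9 t)
  K2O: 188.7·0.6861 = 129.5 t (target 129.5 t)
Glass-mass closure: batch total minus LOI = 1000 t (the targets, summed, come to 1000 t; against the stated basis, 1000 t — differing by rounding only).
Total batch = Σ batch = 1132 t; LOI removed, Σ of batch·LOI: 132.3 t; yield: glass divided by total = 88.32%.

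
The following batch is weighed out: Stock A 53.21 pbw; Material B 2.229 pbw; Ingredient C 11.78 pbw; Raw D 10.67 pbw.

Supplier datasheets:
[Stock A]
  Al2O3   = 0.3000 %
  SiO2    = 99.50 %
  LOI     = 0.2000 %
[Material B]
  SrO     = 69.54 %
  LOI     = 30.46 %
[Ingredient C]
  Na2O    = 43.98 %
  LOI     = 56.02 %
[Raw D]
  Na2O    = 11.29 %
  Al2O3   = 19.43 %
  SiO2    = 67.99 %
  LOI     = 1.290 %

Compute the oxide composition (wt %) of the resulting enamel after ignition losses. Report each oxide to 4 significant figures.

All internal work keeps full float precision in all steps. Working values appear rounded to 4 significant figures in the working — exactly one rounding is applied to each reported value. Derived quantities, including the four compositions, ignition loss, yield, net glass mass, totals, are carried starting from the weights on 70.37 pbw of glass at full float precision, exactly as shown in the question or the answer.
Mass of each oxide from the mix:
  SrO: 2.229·0.6954 = 1.550 pbw
  Na2O: 11.78·0.4398 + 10.67·0.1129 = 6.385 pbw
  Al2O3: 53.21·0.003000 + 10.67·0.1943 = 2.233 pbw
  SiO2: 53.21·0.9950 + 10.67·0.6799 = 60.20 pbw
LOI: 53.21·0.002000 + 2.229·0.3046 + 11.78·0.5602 + 10.67·0.01290 = 7.522 pbw
Net of LOI, the glass mass = 77.89 − 7.522 = 70.37 pbw (= Σ oxide masses)
wt %: oxide over glass, times 100

Glass mass = 70.37 pbw (batch 77.89 − LOI 7.522).
Composition: SrO 2.203%, Na2O 9.075%, Al2O3 3.173%, SiO2 85.55%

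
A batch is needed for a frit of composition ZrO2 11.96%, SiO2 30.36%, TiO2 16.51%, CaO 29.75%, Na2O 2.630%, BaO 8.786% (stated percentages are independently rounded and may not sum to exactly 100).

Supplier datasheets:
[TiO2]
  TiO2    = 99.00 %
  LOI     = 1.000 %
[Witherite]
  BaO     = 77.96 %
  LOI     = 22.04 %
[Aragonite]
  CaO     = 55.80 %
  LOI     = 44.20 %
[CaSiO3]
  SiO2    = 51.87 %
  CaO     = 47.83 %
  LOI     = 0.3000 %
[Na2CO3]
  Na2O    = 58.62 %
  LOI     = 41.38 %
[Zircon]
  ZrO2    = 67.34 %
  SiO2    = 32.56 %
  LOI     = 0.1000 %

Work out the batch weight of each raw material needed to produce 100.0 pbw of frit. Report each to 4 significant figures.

All arithmetic runs at full float precision in all steps; mid-chain values are displayed rounded to 4 significant digits; exactly one rounding goes into each reported value; the derived quantities (yield, six oxide percentages, totals, net glass mass, LOI) are carried from the batch weights for 100.0 pbw of glass in full precision, as quoted within problem or answer.
Oxide mass targets, per 100.0 pbw frit:
  ZrO2: 11.96% × 100.0 = 11.96 pbw
  SiO2: 30.36% × 100.0 = 30.36 pbw
  TiO2: 16.51% × 100.0 = 16.51 pbw
  CaO: 29.75% × 100.0 = 29.75 pbw
  Na2O: 2.630% × 100.0 = 2.630 pbw
  BaO: 8.786% × 100.0 = 8.786 pbw
Per-oxide balance check using the reported weights, under the basis named above (target by target, the sums agree given rounding of the digits):
  ZrO2: 17.76·0.6734 = 11.96 pbw (target 11.96 pbw)
  SiO2: 47.38·0.5187 + 17.76·0.3256 = 30.36 pbw (target 30.36 pbw)
  TiO2: 16.68·0.9900 = 16.51 pbw (target 16.51 pbw)
  CaO: 12.70·0.5580 + 47.38·0.4783 = 29.75 pbw (target 29.75 pbw)
  Na2O: 4.487·0.5862 = 2.630 pbw (target 2.630 pbw)
  BaO: 11.27·0.7796 = 8.786 pbw (target 8.786 pbw)
Consistency of the glass mass: the batch minus its LOI: 100.0 pbw (oxide target masses add up to 100.0 pbw; stated basis 100.0 pbw — any gap is answer rounding).
Total batch = Σ batch = 110.3 pbw; loss to ignition Σ batch·LOI = 10.28 pbw; glass ÷ batch gives a yield of 90.68%.

Batch per 100.0 pbw frit:
  TiO2: 16.68 pbw
  Witherite: 11.27 pbw
  Aragonite: 12.70 pbw
  CaSiO3: 47.38 pbw
  Na2CO3: 4.487 pbw
  Zircon: 17.76 pbw
Total batch = 110.3 pbw; LOI loss = 10.28 pbw; yield = 90.68%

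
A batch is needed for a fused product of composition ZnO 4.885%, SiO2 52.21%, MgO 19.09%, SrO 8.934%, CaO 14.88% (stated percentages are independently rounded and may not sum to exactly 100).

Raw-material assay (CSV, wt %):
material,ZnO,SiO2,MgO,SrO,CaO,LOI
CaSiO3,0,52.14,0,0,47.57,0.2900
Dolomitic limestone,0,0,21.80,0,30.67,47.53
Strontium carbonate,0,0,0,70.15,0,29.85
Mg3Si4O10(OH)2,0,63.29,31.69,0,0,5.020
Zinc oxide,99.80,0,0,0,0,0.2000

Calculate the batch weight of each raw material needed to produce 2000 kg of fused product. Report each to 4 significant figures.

Batch per 2000 kg fused product:
  CaSiO3: 588.4 kg
  Dolomitic limestone: 57.68 kg
  Strontium carbonate: 254.7 kg
  Mg3Si4O10(OH)2: 1165 kg
  Zinc oxide: 97.90 kg
Total batch = 2164 kg; LOI loss = 163.8 kg; yield = 92.43%

All arithmetic keeps full float precision at all times — mid-chain values are printed rounded off to 4 significant figures at each printed step; exactly one rounding goes into every reported number — derived quantities (net glass mass, totals, ignition loss, yield, five oxide percentages) are recomputed using the weight values per 2000 kg of glass at full float precision precisely as stated by the question or the answer.
Per-oxide target masses for 2000 kg fused product:
  ZnO: 4.885% × 2000 = 97.70 kg
  SiO2: 52.21% × 2000 = 1044 kg
  MgO: 19.09% × 2000 = 381.8 kg
  SrO: 8.934% × 2000 = 178.7 kg
  CaO: 14.88% × 2000 = 297.6 kg
Checking each oxide sum with the batch weights as given, at the basis given (each sum matches its target mass once rounding is allowed for):
  ZnO: 97.90·0.9980 = 97.70 kg (target 97.70 kg)
  SiO2: 588.4·0.5214 + 1165·0.6329 = 1044 kg (target 1044 kg)
  MgO: 57.68·0.2180 + 1165·0.3169 = 381.8 kg (target 381.8 kg)
  SrO: 254.7·0.7015 = 178.7 kg (target 178.7 kg)
  CaO: 588.4·0.4757 + 57.68·0.3067 = 297.6 kg (target 297.6 kg)
Mass balance on the glass: the batch minus its LOI: 2000 kg (the targets, summed, come to 2000 kg; against the stated basis, 2000 kg — rounding explains the deltas).
Whole-batch sum: Σ batch = 2164 kg; ignition loss, Σ(batch × LOI) = 163.8 kg; yield: glass divided by total = 92.43%.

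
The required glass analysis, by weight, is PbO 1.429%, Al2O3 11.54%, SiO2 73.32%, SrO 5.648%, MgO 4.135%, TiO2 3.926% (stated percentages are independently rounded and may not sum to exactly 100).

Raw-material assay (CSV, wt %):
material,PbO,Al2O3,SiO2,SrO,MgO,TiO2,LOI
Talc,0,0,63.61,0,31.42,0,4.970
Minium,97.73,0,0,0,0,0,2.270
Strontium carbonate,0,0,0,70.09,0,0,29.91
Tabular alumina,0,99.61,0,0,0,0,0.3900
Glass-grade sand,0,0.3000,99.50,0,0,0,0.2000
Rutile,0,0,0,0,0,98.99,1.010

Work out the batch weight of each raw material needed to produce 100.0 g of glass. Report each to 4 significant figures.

Values along the way are displayed rounded off to 4 significant figures within the worked lines — the working math holds full precision through every step; each reported figure is rounded once only — the derived quantities, which include ignition loss, totals, six oxide percentages, glass mass, the yield, are carried at exact precision, as they appear in the problem or answer text, starting from the weights for 100.0 g of glass.
Target masses of each oxide per 100.0 g glass:
  PbO: 1.429% × 100.0 = 1.429 g
  Al2O3: 11.54% × 100.0 = 11.54 g
  SiO2: 73.32% × 100.0 = 73.32 g
  SrO: 5.648% × 100.0 = 5.648 g
  MgO: 4.135% × 100.0 = 4.135 g
  TiO2: 3.926% × 100.0 = 3.926 g
Checking each oxide sum with the batch weights as given, on the stated basis (sum by sum, the targets are met net of answer rounding effects):
  PbO: 1.462·0.9773 = 1.429 g (target 1.429 g)
  Al2O3: 11.39·0.9961 + 65.28·0.003000 = 11.54 g (target 11.54 g)
  SiO2: 13.16·0.6361 + 65.28·0.9950 = 73.32 g (target 73.32 g)
  SrO: 8.058·0.7009 = 5.648 g (target 5.648 g)
  MgO: 13.16·0.3142 = 4.135 g (target 4.135 g)
  TiO2: 3.966·0.9899 = 3.926 g (target 3.926 g)
Mass balance on the glass: net batch after ignition = 100.0 g (oxide target masses add up to 100.0 g; the stated basis being 100.0 g — differing by rounding only).
Batch grand total — Σ batch = 103.3 g; the LOI term Σ batch·LOI equals 3.312 g; yield: glass divided by total = 96.79%.

Batch per 100.0 g glass:
  Talc: 13.16 g
  Minium: 1.462 g
  Strontium carbonate: 8.058 g
  Tabular alumina: 11.39 g
  Glass-grade sand: 65.28 g
  Rutile: 3.966 g
Total batch = 103.3 g; LOI loss = 3.312 g; yield = 96.79%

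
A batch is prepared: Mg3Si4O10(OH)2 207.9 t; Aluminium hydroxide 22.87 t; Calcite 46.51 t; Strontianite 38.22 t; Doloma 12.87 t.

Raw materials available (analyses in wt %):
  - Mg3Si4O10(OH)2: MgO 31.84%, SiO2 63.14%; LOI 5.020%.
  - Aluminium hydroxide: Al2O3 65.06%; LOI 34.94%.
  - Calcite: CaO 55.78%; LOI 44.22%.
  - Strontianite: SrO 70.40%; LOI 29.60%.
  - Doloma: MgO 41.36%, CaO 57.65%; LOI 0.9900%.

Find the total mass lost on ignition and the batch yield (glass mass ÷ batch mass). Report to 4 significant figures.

Full precision is kept all the way through — the intermediate values are displayed, with 4-significant-figure rounding, on the page — every reported value takes a single rounding. The derived quantities, including the totals, LOI, net glass mass, the five compositions, yield, are recomputed from the weighed amounts for 277.9 t of glass at exact precision, as quoted within problem or answer.
Each material's LOI contribution:
  Mg3Si4O10(OH)2: 207.9 × 0.05020 = 10.44 t
  Aluminium hydroxide: 22.87 × 0.3494 = 7.991 t
  Calcite: 46.51 × 0.4422 = 20.57 t
  Strontianite: 38.22 × 0.2960 = 11.31 t
  Doloma: 12.87 × 0.009900 = 0.1274 t
Total LOI = 50.43 t
Glass = batch − LOI = 328.4 − 50.43 = 277.9 t

LOI loss = 50.43 t; glass = 277.9 t; yield = 84.64%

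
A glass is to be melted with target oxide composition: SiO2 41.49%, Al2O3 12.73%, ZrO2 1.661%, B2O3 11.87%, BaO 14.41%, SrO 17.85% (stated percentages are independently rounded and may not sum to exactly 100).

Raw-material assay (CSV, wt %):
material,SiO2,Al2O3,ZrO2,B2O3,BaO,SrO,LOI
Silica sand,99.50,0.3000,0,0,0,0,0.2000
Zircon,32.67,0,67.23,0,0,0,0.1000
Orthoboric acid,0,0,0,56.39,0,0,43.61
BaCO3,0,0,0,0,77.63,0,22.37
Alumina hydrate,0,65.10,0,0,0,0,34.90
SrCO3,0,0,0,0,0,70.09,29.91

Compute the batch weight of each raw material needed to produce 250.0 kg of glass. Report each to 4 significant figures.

Batch per 250.0 kg glass:
  Silica sand: 102.2 kg
  Zircon: 6.177 kg
  Orthoboric acid: 52.62 kg
  BaCO3: 46.41 kg
  Alumina hydrate: 48.42 kg
  SrCO3: 63.67 kg
Total batch = 319.5 kg; LOI loss = 69.48 kg; yield = 78.25%

All arithmetic carries exact precision through the solve — the intermediate values appear (rounded to 4 significant digits) in the printout; every reported figure takes exactly one rounding — derived quantities, including six oxide percentages, the yield, glass mass, the totals, LOI, are recomputed using the weight values for 250.0 kg of glass in full precision, precisely as stated by either problem or answer.
Target oxide masses per 250.0 kg glass:
  SiO2: 41.49% × 250.0 = 103.7 kg
  Al2O3: 12.73% × 250.0 = 31.82 kg
  ZrO2: 1.661% × 250.0 = 4.152 kg
  B2O3: 11.87% × 250.0 = 29.68 kg
  BaO: 14.41% × 250.0 = 36.02 kg
  SrO: 17.85% × 250.0 = 44.62 kg
Oxide-by-oxide audit per the reported batch figures, versus the basis set out (oxide sums agree with the targets inside rounding margins):
  SiO2: 102.2·0.9950 + 6.177·0.3267 = 103.7 kg (target 103.7 kg)
  Al2O3: 102.2·0.003000 + 48.42·0.6510 = 31.83 kg (target 31.82 kg)
  ZrO2: 6.177·0.6723 = 4.153 kg (target 4.152 kg)
  B2O3: 52.62·0.5639 = 29.67 kg (target 29.68 kg)
  BaO: 46.41·0.7763 = 36.03 kg (target 36.02 kg)
  SrO: 63.67·0.7009 = 44.63 kg (target 44.62 kg)
Auditing the glass mass value: whole batch net of LOI = 250.0 kg (the targets, summed, come to 250.0 kg; the stated basis being 250.0 kg — differing by rounding only).
Total batch = Σ batch = 319.5 kg; the LOI term Σ batch·LOI equals 69.48 kg; yield = glass ÷ total batch = 78.25%.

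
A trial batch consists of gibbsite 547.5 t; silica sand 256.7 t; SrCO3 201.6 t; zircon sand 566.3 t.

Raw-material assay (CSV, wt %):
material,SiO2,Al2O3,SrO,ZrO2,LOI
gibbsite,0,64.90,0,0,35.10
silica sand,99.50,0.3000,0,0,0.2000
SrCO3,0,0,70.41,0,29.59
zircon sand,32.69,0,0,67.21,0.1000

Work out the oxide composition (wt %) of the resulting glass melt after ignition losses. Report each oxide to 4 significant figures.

The intermediate values appear rounded off to 4 significant figures within the worked lines — every computation carries full float precision from first step to last — every reported figure is rounded exactly once. The derived quantities, which include the yield, LOI, four oxide percentages, the totals, net glass mass, are re-derived at full float precision, as they appear in either problem or answer, from the weighed amounts at 1319 t of glass.
Delivered oxide masses:
  SiO2: 256.7·0.9950 + 566.3·0.3269 = 440.5 t
  Al2O3: 547.5·0.6490 + 256.7·0.003000 = 356.1 t
  SrO: 201.6·0.7041 = 141.9 t
  ZrO2: 566.3·0.6721 = 380.6 t
LOI: 547.5·0.3510 + 256.7·0.002000 + 201.6·0.2959 + 566.3·0.001000 = 252.9 t
Resulting glass, batch − LOI: 1572 − 252.9 = 1319 t (the oxide masses sum to this)
wt % = 100 × oxide mass / glass mass

Glass mass = 1319 t (batch 1572 − LOI 252.9).
Composition: SiO2 33.39%, Al2O3 26.99%, SrO 10.76%, ZrO2 28.85%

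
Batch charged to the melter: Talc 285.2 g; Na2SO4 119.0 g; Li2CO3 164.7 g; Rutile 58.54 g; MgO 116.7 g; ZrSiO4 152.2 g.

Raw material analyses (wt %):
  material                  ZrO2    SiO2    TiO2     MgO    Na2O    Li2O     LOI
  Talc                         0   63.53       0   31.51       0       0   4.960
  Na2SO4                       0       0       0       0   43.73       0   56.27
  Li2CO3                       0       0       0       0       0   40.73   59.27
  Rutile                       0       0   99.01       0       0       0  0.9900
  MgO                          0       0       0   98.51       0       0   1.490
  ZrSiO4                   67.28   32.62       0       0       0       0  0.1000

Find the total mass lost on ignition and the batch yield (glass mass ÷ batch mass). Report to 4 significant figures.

LOI loss = 181.2 g; glass = 715.1 g; yield = 79.78%

Every computation keeps full float precision at every stage — in-progress results appear, rounded to four significant digits, as written; every reported result takes a single rounding; the derived quantities, which include LOI, net glass mass, six oxide percentages, the totals, yield, are re-derived at full float precision, exactly as printed in the problem or the answer, starting from the weights per 715.1 g of glass.
Ignition loss by material:
  Talc: 285.2 × 0.04960 = 14.15 g
  Na2SO4: 119.0 × 0.5627 = 66.96 g
  Li2CO3: 164.7 × 0.5927 = 97.62 g
  Rutile: 58.54 × 0.009900 = 0.5795 g
  MgO: 116.7 × 0.01490 = 1.739 g
  ZrSiO4: 152.2 × 0.001000 = 0.1522 g
Total LOI = 181.2 g
Glass = batch − LOI = 896.3 − 181.2 = 715.1 g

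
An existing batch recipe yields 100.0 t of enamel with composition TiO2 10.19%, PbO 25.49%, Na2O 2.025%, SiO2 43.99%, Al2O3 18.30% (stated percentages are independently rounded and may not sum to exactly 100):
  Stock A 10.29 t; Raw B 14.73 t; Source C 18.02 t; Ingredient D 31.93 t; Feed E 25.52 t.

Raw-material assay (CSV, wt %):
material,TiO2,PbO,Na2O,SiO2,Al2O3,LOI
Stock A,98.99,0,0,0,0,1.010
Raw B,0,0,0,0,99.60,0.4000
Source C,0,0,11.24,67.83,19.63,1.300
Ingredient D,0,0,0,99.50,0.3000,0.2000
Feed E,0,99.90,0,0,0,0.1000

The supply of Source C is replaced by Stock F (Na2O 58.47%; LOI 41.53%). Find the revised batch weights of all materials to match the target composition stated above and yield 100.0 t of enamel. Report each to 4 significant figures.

Revised batch per 100.0 t enamel:
  Stock A: 10.29 t
  Raw B: 18.24 t
  Stock F: 3.463 t
  Ingredient D: 44.21 t
  Feed E: 25.52 t
Total batch = 101.7 t; LOI loss = 1.729 t

Intermediates are shown, rounded to four significant digits, within the worked lines — all arithmetic keeps full precision through every step; each reported result undergoes a single rounding — all derived quantities (yield, the five compositions, ignition loss, totals, glass mass) are recomputed starting from the weights at 100.0 t of glass in exact precision exactly as shown in the problem or answer text.
The oxide mass targets at 100.0 t enamel:
  TiO2: 10.19% × 100.0 = 10.19 t
  PbO: 25.49% × 100.0 = 25.49 t
  Na2O: 2.025% × 100.0 = 2.025 t
  SiO2: 43.99% × 100.0 = 43.99 t
  Al2O3: 18.30% × 100.0 = 18.30 t
Per-oxide balance check with the batch weights as given, relative to the basis at hand (oxide sums agree with the targets exact up to rounding of places):
  TiO2: 10.29·0.9899 = 10.19 t (target 10.19 t)
  PbO: 25.52·0.9990 = 25.49 t (target 25.49 t)
  Na2O: 3.463·0.5847 = 2.025 t (target 2.025 t)
  SiO2: 44.21·0.9950 = 43.99 t (target 43.99 t)
  Al2O3: 18.24·0.9960 + 44.21·0.003000 = 18.30 t (target 18.30 t)
Glass mass check: the batch minus its LOI: 99.99 t (the Σ of target masses is 99.99 t; stated basis 100.0 t — rounding explains the deltas).
Batch grand total — Σ batch = 101.7 t; loss to ignition Σ batch·LOI = 1.729 t; glass ÷ batch gives a yield of 98.30%.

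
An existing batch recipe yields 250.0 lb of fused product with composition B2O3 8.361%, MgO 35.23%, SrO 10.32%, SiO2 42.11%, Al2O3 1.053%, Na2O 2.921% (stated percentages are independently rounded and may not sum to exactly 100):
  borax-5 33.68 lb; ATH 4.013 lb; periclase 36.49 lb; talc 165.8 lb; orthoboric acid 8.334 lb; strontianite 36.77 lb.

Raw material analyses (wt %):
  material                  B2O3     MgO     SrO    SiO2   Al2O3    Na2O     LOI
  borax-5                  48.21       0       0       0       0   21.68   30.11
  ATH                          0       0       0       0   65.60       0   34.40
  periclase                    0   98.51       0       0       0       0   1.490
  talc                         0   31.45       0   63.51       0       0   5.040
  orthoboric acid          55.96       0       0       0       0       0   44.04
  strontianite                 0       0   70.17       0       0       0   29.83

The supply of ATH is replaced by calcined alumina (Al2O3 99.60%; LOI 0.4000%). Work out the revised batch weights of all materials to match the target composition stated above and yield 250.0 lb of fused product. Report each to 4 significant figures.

Revised batch per 250.0 lb fused product:
  borax-5: 33.68 lb
  calcined alumina: 2.643 lb
  periclase: 36.49 lb
  talc: 165.8 lb
  orthoboric acid: 8.334 lb
  strontianite: 36.77 lb
Total batch = 283.7 lb; LOI loss = 33.69 lb

Rounding to 4 significant digits applies to every in-between result as displayed. Exact precision is maintained all the way through; exactly one rounding goes into each reported number. The derived quantities (six oxide percentages, glass mass, the yield, LOI, the totals) are re-derived starting from the weights on 250.0 lb of glass at full precision, exactly as printed in the problem or the answer.
Oxide mass targets, per 250.0 lb fused product:
  B2O3: 8.361% × 250.0 = 20.90 lb
  MgO: 35.23% × 250.0 = 88.08 lb
  SrO: 10.32% × 250.0 = 25.80 lb
  SiO2: 42.11% × 250.0 = 105.3 lb
  Al2O3: 1.053% × 250.0 = 2.632 lb
  Na2O: 2.921% × 250.0 = 7.302 lb
Balance tally, oxide-wise, with the batch weights as given, versus the basis set out (summed amounts equal target values exact up to rounding of places):
  B2O3: 33.68·0.4821 + 8.334·0.5596 = 20.90 lb (target 20.90 lb)
  MgO: 36.49·0.9851 + 165.8·0.3145 = 88.09 lb (target 88.08 lb)
  SrO: 36.77·0.7017 = 25.80 lb (target 25.80 lb)
  SiO2: 165.8·0.6351 = 105.3 lb (target 105.3 lb)
  Al2O3: 2.643·0.9960 = 2.632 lb (target 2.632 lb)
  Na2O: 33.68·0.2168 = 7.302 lb (target 7.302 lb)
Glass-mass bookkeeping: total batch − LOI = 250.0 lb (summing oxide targets gives 250.0 lb; basis as stated: 250.0 lb — any gap is answer rounding).
Adding the batch up: Σ batch = 283.7 lb; LOI removed, Σ of batch·LOI: 33.69 lb; yield: glass divided by total = 88.13%.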